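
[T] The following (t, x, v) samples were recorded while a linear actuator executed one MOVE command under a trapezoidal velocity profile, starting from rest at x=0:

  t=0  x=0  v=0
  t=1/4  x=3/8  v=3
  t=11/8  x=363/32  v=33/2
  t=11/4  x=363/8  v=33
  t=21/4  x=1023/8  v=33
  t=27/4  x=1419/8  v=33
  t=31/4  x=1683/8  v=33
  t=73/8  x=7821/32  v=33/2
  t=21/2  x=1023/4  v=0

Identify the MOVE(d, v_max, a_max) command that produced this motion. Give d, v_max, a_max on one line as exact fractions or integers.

final state: t=21/2, x=1023/4, v=0 → d = 1023/4
a_max = (3−0)/(1/4−0) = 12
max v = 33 over t∈[11/4,31/4] → v_max = 33
check: 33·(11/4+5) = 1023/4 ✓

d=1023/4 v_max=33 a_max=12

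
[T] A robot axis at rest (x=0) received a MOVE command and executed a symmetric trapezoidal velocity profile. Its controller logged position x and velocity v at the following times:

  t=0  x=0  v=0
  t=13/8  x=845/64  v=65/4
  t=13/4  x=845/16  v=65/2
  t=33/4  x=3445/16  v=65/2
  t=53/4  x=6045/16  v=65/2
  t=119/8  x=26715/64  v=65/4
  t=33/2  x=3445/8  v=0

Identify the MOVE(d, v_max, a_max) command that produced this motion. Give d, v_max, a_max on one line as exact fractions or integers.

d=3445/8 v_max=65/2 a_max=10

final state: t=33/2, x=3445/8, v=0 → d = 3445/8
a_max = (65/4−0)/(13/8−0) = 10
max v = 65/2 over t∈[13/4,53/4] → v_max = 65/2
check: 65/2·(13/4+10) = 3445/8 ✓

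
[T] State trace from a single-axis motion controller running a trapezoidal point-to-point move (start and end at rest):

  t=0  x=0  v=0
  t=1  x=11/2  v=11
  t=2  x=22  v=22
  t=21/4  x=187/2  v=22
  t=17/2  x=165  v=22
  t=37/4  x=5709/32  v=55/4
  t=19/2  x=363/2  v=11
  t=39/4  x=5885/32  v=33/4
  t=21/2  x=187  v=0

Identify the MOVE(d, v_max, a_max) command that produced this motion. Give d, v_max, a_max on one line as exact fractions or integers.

final state: t=21/2, x=187, v=0 → d = 187
a_max = (11−0)/(1−0) = 11
max v = 22 over t∈[2,17/2] → v_max = 22
check: 22·(2+13/2) = 187 ✓

d=187 v_max=22 a_max=11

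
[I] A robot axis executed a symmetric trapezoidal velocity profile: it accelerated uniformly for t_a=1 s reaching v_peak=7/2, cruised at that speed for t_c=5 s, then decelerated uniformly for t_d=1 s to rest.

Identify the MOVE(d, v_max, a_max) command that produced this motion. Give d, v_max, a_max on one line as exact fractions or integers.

a_max = (7/2)/1 = 7/2
d_a = ½·7/2·1 = 7/4; d_c = 7/2·5 = 35/2
d = 2·7/4 + 35/2 = 21
t_c = 5 > 0 → v_max = v_peak = 7/2

d=21 v_max=7/2 a_max=7/2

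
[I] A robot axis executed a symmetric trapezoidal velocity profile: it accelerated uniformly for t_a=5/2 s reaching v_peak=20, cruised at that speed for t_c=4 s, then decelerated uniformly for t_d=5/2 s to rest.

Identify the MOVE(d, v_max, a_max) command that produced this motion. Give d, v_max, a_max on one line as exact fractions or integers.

a_max = 20/(5/2) = 8
d_a = ½·20·5/2 = 25; d_c = 20·4 = 80
d = 2·25 + 80 = 130
t_c = 4 > 0 ⇒ limit active, v_max = 20

d=130 v_max=20 a_max=8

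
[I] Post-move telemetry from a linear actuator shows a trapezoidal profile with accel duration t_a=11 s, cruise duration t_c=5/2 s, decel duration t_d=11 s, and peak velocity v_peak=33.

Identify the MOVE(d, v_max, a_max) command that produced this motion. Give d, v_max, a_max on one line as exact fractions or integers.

d=891/2 v_max=33 a_max=3

a_max = 33/11 = 3
d_a = ½·33·11 = 363/2; d_c = 33·5/2 = 165/2
d = 2·363/2 + 165/2 = 891/2
t_c = 5/2 > 0 ⇒ limit active, v_max = 33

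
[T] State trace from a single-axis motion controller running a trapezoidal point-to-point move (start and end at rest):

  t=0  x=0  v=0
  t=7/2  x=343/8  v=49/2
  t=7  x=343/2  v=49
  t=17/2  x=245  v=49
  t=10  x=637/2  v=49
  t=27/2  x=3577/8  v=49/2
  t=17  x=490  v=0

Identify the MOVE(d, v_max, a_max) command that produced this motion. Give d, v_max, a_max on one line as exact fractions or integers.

final state: t=17, x=490, v=0 → d = 490
a_max = (49/2−0)/(7/2−0) = 7
max v = 49 over t∈[7,10] → v_max = 49
check: 49·(7+3) = 490 ✓

d=490 v_max=49 a_max=7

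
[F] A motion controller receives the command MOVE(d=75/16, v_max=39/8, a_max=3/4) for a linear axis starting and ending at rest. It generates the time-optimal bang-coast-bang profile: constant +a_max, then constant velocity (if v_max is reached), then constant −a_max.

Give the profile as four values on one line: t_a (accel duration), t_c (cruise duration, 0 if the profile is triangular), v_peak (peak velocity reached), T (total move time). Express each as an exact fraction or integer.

t_a=5/2 t_c=0 v_peak=15/8 T=5

v_max²/a_max = (39/8)²/(3/4) = 507/16
75/16 < 507/16 so t_c = 0
v_peak = √(75/16·3/4) = √(225/64) = 15/8
t_a = (15/8)/(3/4) = 5/2; t_c = 0
T = 2·5/2 = 5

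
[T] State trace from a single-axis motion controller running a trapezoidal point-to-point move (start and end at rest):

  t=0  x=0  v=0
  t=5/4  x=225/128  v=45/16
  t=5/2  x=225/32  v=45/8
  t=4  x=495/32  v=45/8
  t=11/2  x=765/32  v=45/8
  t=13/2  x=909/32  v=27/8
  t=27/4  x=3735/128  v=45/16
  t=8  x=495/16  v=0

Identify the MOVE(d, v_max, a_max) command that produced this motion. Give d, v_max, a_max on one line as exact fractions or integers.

d=495/16 v_max=45/8 a_max=9/4

final state: t=8, x=495/16, v=0 → d = 495/16
a_max = (45/16−0)/(5/4−0) = 9/4
max v = 45/8 over t∈[5/2,11/2] → v_max = 45/8
check: 45/8·(5/2+3) = 495/16 ✓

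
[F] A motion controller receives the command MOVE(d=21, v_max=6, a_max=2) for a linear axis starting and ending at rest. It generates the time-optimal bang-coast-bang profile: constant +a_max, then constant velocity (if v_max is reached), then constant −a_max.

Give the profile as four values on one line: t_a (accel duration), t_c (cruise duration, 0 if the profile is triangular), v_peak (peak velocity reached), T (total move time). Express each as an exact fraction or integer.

t_a=3 t_c=1/2 v_peak=6 T=13/2

vₘ²/aₘ = 6²/2 = 18
21 ≥ 18 so v_max reached
t_a = 6/2 = 3; v_peak = 6
d_cruise = 21 − 18 = 3; t_c = 3/6 = 1/2
T = 2·3 + 1/2 = 13/2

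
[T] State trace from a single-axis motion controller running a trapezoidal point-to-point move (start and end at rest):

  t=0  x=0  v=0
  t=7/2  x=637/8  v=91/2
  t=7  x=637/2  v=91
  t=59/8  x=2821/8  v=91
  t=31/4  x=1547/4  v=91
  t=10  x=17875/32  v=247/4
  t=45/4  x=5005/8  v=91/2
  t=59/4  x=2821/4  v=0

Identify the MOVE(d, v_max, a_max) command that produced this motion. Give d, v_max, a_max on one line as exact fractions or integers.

d=2821/4 v_max=91 a_max=13

final state: t=59/4, x=2821/4, v=0 → d = 2821/4
a_max = (91/2−0)/(7/2−0) = 13
max v = 91 over t∈[7,31/4] → v_max = 91
check: 91·(7+3/4) = 2821/4 ✓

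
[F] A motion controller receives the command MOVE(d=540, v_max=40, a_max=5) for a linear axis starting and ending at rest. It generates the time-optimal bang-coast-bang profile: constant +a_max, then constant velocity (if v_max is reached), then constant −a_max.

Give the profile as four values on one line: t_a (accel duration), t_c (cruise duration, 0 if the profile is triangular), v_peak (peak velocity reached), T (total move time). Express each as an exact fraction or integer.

t_a=8 t_c=11/2 v_peak=40 T=43/2

(v_max)²/a_max = 40²/5 = 320
540 ≥ 320 ⇒ cruise phase
t_a = 40/5 = 8; v_peak = 40
d_cruise = 540 − 320 = 220; t_c = 220/40 = 11/2
T = 2·8 + 11/2 = 43/2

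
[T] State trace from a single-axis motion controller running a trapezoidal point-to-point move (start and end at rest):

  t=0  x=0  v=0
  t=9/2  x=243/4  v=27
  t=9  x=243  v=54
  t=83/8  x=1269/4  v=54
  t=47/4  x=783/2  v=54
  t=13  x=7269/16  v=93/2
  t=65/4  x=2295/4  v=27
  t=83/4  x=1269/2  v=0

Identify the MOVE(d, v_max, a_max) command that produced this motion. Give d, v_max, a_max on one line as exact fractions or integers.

d=1269/2 v_max=54 a_max=6

final state: t=83/4, x=1269/2, v=0 → d = 1269/2
a_max = (27−0)/(9/2−0) = 6
max v = 54 over t∈[9,47/4] → v_max = 54
check: 54·(9+11/4) = 1269/2 ✓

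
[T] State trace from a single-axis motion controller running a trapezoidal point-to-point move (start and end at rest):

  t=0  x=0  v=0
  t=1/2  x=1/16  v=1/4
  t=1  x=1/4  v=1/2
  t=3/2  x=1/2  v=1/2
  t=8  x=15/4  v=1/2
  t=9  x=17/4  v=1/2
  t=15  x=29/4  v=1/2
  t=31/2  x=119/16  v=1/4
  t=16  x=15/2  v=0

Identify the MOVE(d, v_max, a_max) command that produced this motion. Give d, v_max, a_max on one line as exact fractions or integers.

final state: t=16, x=15/2, v=0 → d = 15/2
a_max = (1/4−0)/(1/2−0) = 1/2
max v = 1/2 over t∈[1,15] → v_max = 1/2
check: 1/2·(1+14) = 15/2 ✓

d=15/2 v_max=1/2 a_max=1/2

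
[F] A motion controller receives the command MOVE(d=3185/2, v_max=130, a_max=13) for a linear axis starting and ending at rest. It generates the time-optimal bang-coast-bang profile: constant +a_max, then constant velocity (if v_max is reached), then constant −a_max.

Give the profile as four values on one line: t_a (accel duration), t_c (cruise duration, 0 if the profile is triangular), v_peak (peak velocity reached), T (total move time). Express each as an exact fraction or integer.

(v_max)²/a_max = 130²/13 = 1300
3185/2 ≥ 1300 ⇒ cruise phase
t_a = 130/13 = 10; v_peak = 130
d_cruise = 3185/2 − 1300 = 585/2; t_c = (585/2)/130 = 9/4
T = 2·10 + 9/4 = 89/4

t_a=10 t_c=9/4 v_peak=130 T=89/4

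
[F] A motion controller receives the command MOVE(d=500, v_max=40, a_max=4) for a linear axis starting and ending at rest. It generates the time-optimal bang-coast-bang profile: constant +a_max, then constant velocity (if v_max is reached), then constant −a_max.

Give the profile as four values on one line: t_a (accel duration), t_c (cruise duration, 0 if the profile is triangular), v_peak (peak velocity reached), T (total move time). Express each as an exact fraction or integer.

t_a=10 t_c=5/2 v_peak=40 T=45/2

(v_max)²/a_max = 40²/4 = 400
500 ≥ 400 → trapezoidal
t_a = 40/4 = 10; v_peak = 40
d_cruise = 500 − 400 = 100; t_c = 100/40 = 5/2
T = 2·10 + 5/2 = 45/2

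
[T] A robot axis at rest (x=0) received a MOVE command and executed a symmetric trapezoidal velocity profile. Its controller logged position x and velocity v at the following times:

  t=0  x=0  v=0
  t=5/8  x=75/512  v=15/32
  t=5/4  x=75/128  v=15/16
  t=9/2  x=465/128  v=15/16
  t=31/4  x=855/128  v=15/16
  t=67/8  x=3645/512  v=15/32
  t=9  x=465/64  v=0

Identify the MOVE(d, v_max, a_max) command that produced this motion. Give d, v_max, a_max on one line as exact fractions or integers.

d=465/64 v_max=15/16 a_max=3/4

final state: t=9, x=465/64, v=0 → d = 465/64
a_max = (15/32−0)/(5/8−0) = 3/4
max v = 15/16 over t∈[5/4,31/4] → v_max = 15/16
check: 15/16·(5/4+13/2) = 465/64 ✓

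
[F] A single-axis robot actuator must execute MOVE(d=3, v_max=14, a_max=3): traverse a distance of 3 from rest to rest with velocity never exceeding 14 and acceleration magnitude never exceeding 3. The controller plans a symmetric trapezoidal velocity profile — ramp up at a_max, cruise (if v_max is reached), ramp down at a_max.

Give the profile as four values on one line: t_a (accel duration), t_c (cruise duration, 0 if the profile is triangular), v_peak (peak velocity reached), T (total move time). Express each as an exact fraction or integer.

v_max²/a_max = 14²/3 = 196/3
3 < 196/3 ⇒ no cruise
v_peak = √(3·3) = √9 = 3
t_a = 3/3 = 1; t_c = 0
T = 2·1 = 2

t_a=1 t_c=0 v_peak=3 T=2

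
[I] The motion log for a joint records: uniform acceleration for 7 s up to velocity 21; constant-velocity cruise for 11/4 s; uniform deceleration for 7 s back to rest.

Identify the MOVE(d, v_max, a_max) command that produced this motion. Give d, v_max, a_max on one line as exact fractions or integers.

d=819/4 v_max=21 a_max=3

a_max = 21/7 = 3
d_a = ½·21·7 = 147/2; d_c = 21·11/4 = 231/4
d = 2·147/2 + 231/4 = 819/4
t_c = 11/4 > 0 → v_max = v_peak = 21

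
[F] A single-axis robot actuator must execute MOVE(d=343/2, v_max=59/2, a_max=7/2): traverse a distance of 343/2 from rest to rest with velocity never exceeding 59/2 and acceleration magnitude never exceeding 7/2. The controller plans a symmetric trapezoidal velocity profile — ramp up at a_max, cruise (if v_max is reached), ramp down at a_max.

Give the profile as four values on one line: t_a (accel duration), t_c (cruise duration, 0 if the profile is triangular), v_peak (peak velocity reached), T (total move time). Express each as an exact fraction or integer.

t_a=7 t_c=0 v_peak=49/2 T=14

(v_max)²/a_max = (59/2)²/(7/2) = 3481/14
343/2 < 3481/14 → triangular
v_peak = √(343/2·7/2) = √(2401/4) = 49/2
t_a = (49/2)/(7/2) = 7; t_c = 0
T = 2·7 = 14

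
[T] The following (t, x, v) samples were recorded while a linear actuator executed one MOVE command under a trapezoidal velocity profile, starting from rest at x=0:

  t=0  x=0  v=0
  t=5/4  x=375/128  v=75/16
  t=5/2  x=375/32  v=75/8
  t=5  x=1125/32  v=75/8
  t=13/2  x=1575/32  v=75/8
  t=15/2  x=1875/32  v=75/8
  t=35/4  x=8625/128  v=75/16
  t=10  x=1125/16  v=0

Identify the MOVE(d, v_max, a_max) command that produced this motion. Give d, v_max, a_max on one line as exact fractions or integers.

final state: t=10, x=1125/16, v=0 → d = 1125/16
a_max = (75/16−0)/(5/4−0) = 15/4
max v = 75/8 over t∈[5/2,15/2] → v_max = 75/8
check: 75/8·(5/2+5) = 1125/16 ✓

d=1125/16 v_max=75/8 a_max=15/4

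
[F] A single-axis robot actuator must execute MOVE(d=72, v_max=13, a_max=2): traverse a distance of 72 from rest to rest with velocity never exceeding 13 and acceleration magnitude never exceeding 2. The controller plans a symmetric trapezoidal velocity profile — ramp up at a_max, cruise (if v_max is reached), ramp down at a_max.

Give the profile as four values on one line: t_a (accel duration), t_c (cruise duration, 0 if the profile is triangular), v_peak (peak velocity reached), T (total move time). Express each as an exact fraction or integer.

v_max²/a_max = 13²/2 = 169/2
72 < 169/2 so t_c = 0
v_peak = √(72·2) = √144 = 12
t_a = 12/2 = 6; t_c = 0
T = 2·6 = 12

t_a=6 t_c=0 v_peak=12 T=12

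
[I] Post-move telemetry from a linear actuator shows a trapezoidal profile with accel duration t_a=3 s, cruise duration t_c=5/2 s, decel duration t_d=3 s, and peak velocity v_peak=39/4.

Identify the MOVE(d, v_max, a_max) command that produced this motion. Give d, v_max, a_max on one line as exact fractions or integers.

a_max = (39/4)/3 = 13/4
d_a = ½·39/4·3 = 117/8; d_c = 39/4·5/2 = 195/8
d = 2·117/8 + 195/8 = 429/8
t_c = 5/2 > 0 so v_max = 39/4

d=429/8 v_max=39/4 a_max=13/4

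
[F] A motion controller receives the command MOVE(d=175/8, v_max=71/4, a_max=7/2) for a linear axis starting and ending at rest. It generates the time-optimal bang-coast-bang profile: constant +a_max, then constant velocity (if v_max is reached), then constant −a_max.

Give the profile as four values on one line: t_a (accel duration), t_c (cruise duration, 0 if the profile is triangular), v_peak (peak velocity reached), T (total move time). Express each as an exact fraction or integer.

v_max²/a_max = (71/4)²/(7/2) = 5041/56
175/8 < 5041/56 so t_c = 0
v_peak = √(175/8·7/2) = √(1225/16) = 35/4
t_a = (35/4)/(7/2) = 5/2; t_c = 0
T = 2·5/2 = 5

t_a=5/2 t_c=0 v_peak=35/4 T=5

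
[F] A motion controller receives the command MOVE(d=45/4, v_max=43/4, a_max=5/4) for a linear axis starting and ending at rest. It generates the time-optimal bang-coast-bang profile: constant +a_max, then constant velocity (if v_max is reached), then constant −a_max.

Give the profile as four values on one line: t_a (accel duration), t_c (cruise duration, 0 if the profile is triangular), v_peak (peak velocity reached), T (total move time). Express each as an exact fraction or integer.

t_a=3 t_c=0 v_peak=15/4 T=6

(v_max)²/a_max = (43/4)²/(5/4) = 1849/20
45/4 < 1849/20 so t_c = 0
v_peak = √(45/4·5/4) = √(225/16) = 15/4
t_a = (15/4)/(5/4) = 3; t_c = 0
T = 2·3 = 6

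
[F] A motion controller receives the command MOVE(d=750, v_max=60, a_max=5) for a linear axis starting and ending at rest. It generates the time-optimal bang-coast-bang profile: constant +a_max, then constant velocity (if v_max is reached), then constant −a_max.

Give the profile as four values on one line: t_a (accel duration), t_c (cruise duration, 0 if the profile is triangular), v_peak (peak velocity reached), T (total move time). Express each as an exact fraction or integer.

t_a=12 t_c=1/2 v_peak=60 T=49/2

v_max²/a_max = 60²/5 = 720
750 ≥ 720 → trapezoidal
t_a = 60/5 = 12; v_peak = 60
d_cruise = 750 − 720 = 30; t_c = 30/60 = 1/2
T = 2·12 + 1/2 = 49/2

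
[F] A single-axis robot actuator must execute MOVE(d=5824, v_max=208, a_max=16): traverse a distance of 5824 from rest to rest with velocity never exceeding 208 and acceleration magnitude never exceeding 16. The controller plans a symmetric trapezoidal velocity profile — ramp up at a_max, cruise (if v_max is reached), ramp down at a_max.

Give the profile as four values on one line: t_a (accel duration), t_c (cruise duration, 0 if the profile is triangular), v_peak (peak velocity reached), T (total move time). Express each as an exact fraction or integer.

v_max²/a_max = 208²/16 = 2704
5824 ≥ 2704 ⇒ cruise phase
t_a = 208/16 = 13; v_peak = 208
d_cruise = 5824 − 2704 = 3120; t_c = 3120/208 = 15
T = 2·13 + 15 = 41

t_a=13 t_c=15 v_peak=208 T=41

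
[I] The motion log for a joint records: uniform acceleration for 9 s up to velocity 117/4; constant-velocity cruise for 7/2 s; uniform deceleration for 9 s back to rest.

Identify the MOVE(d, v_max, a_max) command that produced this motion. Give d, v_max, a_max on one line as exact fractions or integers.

a_max = (117/4)/9 = 13/4
d_a = ½·117/4·9 = 1053/8; d_c = 117/4·7/2 = 819/8
d = 2·1053/8 + 819/8 = 2925/8
t_c = 7/2 > 0 ⇒ limit active, v_max = 117/4

d=2925/8 v_max=117/4 a_max=13/4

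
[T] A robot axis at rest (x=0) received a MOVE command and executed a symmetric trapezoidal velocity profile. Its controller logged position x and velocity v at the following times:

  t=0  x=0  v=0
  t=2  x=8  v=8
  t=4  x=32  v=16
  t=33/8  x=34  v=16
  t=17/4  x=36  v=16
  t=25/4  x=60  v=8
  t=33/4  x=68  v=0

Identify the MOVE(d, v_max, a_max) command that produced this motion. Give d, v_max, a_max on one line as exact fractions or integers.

final state: t=33/4, x=68, v=0 → d = 68
a_max = (8−0)/(2−0) = 4
max v = 16 over t∈[4,17/4] → v_max = 16
check: 16·(4+1/4) = 68 ✓

d=68 v_max=16 a_max=4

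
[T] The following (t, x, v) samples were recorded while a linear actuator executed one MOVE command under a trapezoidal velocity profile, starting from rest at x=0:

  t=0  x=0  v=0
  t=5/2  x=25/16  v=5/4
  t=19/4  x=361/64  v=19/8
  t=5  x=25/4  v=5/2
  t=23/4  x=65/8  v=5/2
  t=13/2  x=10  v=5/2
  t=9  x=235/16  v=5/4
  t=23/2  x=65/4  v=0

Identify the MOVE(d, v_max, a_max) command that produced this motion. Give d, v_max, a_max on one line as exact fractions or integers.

d=65/4 v_max=5/2 a_max=1/2

final state: t=23/2, x=65/4, v=0 → d = 65/4
a_max = (5/4−0)/(5/2−0) = 1/2
max v = 5/2 over t∈[5,13/2] → v_max = 5/2
check: 5/2·(5+3/2) = 65/4 ✓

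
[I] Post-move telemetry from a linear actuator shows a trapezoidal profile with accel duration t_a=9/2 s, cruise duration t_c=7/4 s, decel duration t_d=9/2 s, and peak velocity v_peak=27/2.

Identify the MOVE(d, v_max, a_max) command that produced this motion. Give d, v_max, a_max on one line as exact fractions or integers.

d=675/8 v_max=27/2 a_max=3

a_max = (27/2)/(9/2) = 3
d_a = ½·27/2·9/2 = 243/8; d_c = 27/2·7/4 = 189/8
d = 2·243/8 + 189/8 = 675/8
t_c = 7/4 > 0 ⇒ limit active, v_max = 27/2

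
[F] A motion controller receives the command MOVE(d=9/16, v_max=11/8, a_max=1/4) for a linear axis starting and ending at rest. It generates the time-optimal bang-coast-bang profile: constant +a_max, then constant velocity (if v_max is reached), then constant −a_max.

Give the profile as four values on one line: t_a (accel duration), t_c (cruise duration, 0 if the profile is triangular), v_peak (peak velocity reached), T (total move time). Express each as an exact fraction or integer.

t_a=3/2 t_c=0 v_peak=3/8 T=3

v_max²/a_max = (11/8)²/(1/4) = 121/16
9/16 < 121/16 ⇒ no cruise
v_peak = √(9/16·1/4) = √(9/64) = 3/8
t_a = (3/8)/(1/4) = 3/2; t_c = 0
T = 2·3/2 = 3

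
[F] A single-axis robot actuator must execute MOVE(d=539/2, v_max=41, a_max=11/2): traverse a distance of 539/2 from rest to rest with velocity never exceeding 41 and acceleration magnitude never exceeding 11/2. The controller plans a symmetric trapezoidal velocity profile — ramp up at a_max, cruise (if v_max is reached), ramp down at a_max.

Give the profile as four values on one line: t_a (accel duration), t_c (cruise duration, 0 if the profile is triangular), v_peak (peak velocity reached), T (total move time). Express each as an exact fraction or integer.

v_max²/a_max = 41²/(11/2) = 3362/11
539/2 < 3362/11 so t_c = 0
v_peak = √(539/2·11/2) = √(5929/4) = 77/2
t_a = (77/2)/(11/2) = 7; t_c = 0
T = 2·7 = 14

t_a=7 t_c=0 v_peak=77/2 T=14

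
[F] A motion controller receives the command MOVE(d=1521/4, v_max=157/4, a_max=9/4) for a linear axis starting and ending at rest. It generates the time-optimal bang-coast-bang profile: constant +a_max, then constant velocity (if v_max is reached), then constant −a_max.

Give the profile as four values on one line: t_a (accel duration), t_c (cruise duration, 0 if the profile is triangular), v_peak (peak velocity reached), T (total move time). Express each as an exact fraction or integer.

t_a=13 t_c=0 v_peak=117/4 T=26

vₘ²/aₘ = (157/4)²/(9/4) = 24649/36
1521/4 < 24649/36 → triangular
v_peak = √(1521/4·9/4) = √(13689/16) = 117/4
t_a = (117/4)/(9/4) = 13; t_c = 0
T = 2·13 = 26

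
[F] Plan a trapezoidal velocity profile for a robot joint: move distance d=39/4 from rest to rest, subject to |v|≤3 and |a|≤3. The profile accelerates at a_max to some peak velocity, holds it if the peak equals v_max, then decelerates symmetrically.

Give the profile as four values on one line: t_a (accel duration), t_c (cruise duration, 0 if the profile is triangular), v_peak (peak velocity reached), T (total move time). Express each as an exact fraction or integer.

vₘ²/aₘ = 3²/3 = 3
39/4 ≥ 3 ⇒ cruise phase
t_a = 3/3 = 1; v_peak = 3
d_cruise = 39/4 − 3 = 27/4; t_c = (27/4)/3 = 9/4
T = 2·1 + 9/4 = 17/4

t_a=1 t_c=9/4 v_peak=3 T=17/4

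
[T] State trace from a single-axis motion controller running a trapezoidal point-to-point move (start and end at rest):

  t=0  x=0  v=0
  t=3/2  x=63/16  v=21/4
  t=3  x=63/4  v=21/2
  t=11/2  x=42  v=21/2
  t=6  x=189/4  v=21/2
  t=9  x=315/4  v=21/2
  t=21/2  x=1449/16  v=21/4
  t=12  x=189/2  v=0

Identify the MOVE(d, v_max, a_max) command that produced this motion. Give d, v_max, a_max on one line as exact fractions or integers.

final state: t=12, x=189/2, v=0 → d = 189/2
a_max = (21/4−0)/(3/2−0) = 7/2
max v = 21/2 over t∈[3,9] → v_max = 21/2
check: 21/2·(3+6) = 189/2 ✓

d=189/2 v_max=21/2 a_max=7/2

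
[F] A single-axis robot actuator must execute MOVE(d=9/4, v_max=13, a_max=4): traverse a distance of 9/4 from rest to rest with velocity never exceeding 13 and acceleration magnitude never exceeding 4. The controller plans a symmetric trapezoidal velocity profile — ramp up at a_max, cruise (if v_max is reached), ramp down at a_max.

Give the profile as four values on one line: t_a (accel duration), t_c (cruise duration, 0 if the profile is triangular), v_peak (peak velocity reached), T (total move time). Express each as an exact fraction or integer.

t_a=3/4 t_c=0 v_peak=3 T=3/2

v_max²/a_max = 13²/4 = 169/4
9/4 < 169/4 so t_c = 0
v_peak = √(9/4·4) = √9 = 3
t_a = 3/4; t_c = 0
T = 2·3/4 = 3/2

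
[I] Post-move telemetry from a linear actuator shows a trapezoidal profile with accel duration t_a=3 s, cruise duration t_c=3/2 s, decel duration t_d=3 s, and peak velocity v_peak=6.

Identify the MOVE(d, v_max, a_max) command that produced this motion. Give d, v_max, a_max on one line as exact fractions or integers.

a_max = 6/3 = 2
d_a = ½·6·3 = 9; d_c = 6·3/2 = 9
d = 2·9 + 9 = 27
t_c = 3/2 > 0 so v_max = 6

d=27 v_max=6 a_max=2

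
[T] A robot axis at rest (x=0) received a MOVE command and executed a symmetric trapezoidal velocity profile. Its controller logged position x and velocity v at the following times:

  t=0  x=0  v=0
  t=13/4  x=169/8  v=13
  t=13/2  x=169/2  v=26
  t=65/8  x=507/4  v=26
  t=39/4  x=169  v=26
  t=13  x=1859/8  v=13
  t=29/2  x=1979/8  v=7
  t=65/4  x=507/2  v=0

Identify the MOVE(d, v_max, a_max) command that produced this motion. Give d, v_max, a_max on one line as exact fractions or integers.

d=507/2 v_max=26 a_max=4

final state: t=65/4, x=507/2, v=0 → d = 507/2
a_max = (13−0)/(13/4−0) = 4
max v = 26 over t∈[13/2,39/4] → v_max = 26
check: 26·(13/2+13/4) = 507/2 ✓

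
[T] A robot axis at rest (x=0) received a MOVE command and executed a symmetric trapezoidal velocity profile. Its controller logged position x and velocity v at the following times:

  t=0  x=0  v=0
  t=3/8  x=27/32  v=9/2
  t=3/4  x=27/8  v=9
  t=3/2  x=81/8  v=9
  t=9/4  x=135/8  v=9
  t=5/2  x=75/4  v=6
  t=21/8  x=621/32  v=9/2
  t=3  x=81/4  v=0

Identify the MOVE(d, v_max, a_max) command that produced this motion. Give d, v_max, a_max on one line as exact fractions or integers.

d=81/4 v_max=9 a_max=12

final state: t=3, x=81/4, v=0 → d = 81/4
a_max = (9/2−0)/(3/8−0) = 12
max v = 9 over t∈[3/4,9/4] → v_max = 9
check: 9·(3/4+3/2) = 81/4 ✓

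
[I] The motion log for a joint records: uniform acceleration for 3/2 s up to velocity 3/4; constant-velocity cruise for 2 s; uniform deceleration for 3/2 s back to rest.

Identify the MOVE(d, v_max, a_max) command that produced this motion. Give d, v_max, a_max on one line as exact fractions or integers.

d=21/8 v_max=3/4 a_max=1/2

a_max = (3/4)/(3/2) = 1/2
d_a = ½·3/4·3/2 = 9/16; d_c = 3/4·2 = 3/2
d = 2·9/16 + 3/2 = 21/8
t_c = 2 > 0 so v_max = 3/4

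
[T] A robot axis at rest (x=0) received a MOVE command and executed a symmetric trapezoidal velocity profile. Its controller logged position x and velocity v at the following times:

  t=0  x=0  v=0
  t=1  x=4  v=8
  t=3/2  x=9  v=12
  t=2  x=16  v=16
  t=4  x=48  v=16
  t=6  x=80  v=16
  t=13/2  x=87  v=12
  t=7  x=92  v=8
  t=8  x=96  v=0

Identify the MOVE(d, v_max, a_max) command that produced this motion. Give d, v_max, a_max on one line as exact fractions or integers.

d=96 v_max=16 a_max=8

final state: t=8, x=96, v=0 → d = 96
a_max = (8−0)/(1−0) = 8
max v = 16 over t∈[2,6] → v_max = 16
check: 16·(2+4) = 96 ✓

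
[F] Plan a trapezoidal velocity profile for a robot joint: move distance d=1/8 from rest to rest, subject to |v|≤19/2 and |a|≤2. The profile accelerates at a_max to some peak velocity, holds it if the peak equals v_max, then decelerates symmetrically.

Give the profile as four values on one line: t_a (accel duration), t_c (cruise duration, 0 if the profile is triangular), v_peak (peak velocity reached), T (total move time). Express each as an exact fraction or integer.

vₘ²/aₘ = (19/2)²/2 = 361/8
1/8 < 361/8 so t_c = 0
v_peak = √(1/8·2) = √(1/4) = 1/2
t_a = (1/2)/2 = 1/4; t_c = 0
T = 2·1/4 = 1/2

t_a=1/4 t_c=0 v_peak=1/2 T=1/2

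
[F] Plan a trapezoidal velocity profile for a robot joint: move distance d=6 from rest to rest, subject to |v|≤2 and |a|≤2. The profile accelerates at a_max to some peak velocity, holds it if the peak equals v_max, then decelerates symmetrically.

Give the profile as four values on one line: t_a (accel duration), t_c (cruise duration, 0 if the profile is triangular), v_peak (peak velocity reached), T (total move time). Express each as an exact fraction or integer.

(v_max)²/a_max = 2²/2 = 2
6 ≥ 2 → trapezoidal
t_a = 2/2 = 1; v_peak = 2
d_cruise = 6 − 2 = 4; t_c = 4/2 = 2
T = 2·1 + 2 = 4

t_a=1 t_c=2 v_peak=2 T=4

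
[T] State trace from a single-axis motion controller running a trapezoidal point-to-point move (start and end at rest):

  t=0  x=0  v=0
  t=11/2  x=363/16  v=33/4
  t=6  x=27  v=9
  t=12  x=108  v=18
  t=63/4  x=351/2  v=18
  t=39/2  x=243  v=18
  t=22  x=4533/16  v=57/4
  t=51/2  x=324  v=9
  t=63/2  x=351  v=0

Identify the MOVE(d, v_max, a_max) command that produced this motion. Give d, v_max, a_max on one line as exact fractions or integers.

final state: t=63/2, x=351, v=0 → d = 351
a_max = (33/4−0)/(11/2−0) = 3/2
max v = 18 over t∈[12,39/2] → v_max = 18
check: 18·(12+15/2) = 351 ✓

d=351 v_max=18 a_max=3/2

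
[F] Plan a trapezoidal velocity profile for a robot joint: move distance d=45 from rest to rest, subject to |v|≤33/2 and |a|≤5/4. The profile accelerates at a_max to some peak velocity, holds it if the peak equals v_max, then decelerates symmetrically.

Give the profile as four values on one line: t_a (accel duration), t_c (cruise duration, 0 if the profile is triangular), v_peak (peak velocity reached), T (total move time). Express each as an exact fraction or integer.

v_max²/a_max = (33/2)²/(5/4) = 1089/5
45 < 1089/5 → triangular
v_peak = √(45·5/4) = √(225/4) = 15/2
t_a = (15/2)/(5/4) = 6; t_c = 0
T = 2·6 = 12

t_a=6 t_c=0 v_peak=15/2 T=12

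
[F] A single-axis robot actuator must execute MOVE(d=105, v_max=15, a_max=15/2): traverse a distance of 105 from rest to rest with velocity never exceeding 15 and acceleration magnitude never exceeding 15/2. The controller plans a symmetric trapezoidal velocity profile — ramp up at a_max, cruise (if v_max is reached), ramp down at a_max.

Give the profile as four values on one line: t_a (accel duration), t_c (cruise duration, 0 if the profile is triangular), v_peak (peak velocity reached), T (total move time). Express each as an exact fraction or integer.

(v_max)²/a_max = 15²/(15/2) = 30
105 ≥ 30 ⇒ cruise phase
t_a = 15/(15/2) = 2; v_peak = 15
d_cruise = 105 − 30 = 75; t_c = 75/15 = 5
T = 2·2 + 5 = 9

t_a=2 t_c=5 v_peak=15 T=9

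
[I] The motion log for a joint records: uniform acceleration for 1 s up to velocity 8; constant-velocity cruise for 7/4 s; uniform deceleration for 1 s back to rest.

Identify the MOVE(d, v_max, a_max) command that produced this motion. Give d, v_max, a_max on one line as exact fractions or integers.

d=22 v_max=8 a_max=8

a_max = 8/1 = 8
d_a = ½·8·1 = 4; d_c = 8·7/4 = 14
d = 2·4 + 14 = 22
t_c = 7/4 > 0 → v_max = v_peak = 8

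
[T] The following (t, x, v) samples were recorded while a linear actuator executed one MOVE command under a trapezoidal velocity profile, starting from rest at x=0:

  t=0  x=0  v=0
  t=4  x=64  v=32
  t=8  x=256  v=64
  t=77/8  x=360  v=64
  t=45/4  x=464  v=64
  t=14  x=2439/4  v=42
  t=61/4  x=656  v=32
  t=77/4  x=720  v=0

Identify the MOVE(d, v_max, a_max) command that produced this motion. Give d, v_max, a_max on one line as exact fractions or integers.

final state: t=77/4, x=720, v=0 → d = 720
a_max = (32−0)/(4−0) = 8
max v = 64 over t∈[8,45/4] → v_max = 64
check: 64·(8+13/4) = 720 ✓

d=720 v_max=64 a_max=8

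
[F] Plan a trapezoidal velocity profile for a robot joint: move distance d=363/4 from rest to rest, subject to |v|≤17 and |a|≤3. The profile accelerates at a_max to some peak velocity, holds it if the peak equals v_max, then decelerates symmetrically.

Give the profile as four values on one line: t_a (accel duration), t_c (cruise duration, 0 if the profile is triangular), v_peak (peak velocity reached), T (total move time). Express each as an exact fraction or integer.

t_a=11/2 t_c=0 v_peak=33/2 T=11

vₘ²/aₘ = 17²/3 = 289/3
363/4 < 289/3 so t_c = 0
v_peak = √(363/4·3) = √(1089/4) = 33/2
t_a = (33/2)/3 = 11/2; t_c = 0
T = 2·11/2 = 11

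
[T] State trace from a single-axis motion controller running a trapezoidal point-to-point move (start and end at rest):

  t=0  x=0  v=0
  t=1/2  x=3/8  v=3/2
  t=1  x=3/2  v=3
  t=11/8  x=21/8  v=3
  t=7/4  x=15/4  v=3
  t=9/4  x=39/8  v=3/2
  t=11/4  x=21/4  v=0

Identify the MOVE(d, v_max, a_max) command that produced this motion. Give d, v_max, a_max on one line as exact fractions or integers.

d=21/4 v_max=3 a_max=3

final state: t=11/4, x=21/4, v=0 → d = 21/4
a_max = (3/2−0)/(1/2−0) = 3
max v = 3 over t∈[1,7/4] → v_max = 3
check: 3·(1+3/4) = 21/4 ✓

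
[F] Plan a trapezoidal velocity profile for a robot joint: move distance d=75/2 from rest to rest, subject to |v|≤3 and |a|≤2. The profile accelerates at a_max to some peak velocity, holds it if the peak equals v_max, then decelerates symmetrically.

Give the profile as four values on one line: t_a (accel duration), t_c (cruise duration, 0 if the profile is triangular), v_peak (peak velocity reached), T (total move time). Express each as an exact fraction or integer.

t_a=3/2 t_c=11 v_peak=3 T=14

(v_max)²/a_max = 3²/2 = 9/2
75/2 ≥ 9/2 so v_max reached
t_a = 3/2; v_peak = 3
d_cruise = 75/2 − 9/2 = 33; t_c = 33/3 = 11
T = 2·3/2 + 11 = 14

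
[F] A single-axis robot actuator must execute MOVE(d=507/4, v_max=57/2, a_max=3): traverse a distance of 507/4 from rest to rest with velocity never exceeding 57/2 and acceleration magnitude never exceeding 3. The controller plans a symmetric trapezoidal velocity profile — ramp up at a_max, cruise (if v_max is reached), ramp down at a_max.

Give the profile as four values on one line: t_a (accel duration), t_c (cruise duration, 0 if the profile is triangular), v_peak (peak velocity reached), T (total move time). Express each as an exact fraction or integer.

t_a=13/2 t_c=0 v_peak=39/2 T=13

v_max²/a_max = (57/2)²/3 = 1083/4
507/4 < 1083/4 → triangular
v_peak = √(507/4·3) = √(1521/4) = 39/2
t_a = (39/2)/3 = 13/2; t_c = 0
T = 2·13/2 = 13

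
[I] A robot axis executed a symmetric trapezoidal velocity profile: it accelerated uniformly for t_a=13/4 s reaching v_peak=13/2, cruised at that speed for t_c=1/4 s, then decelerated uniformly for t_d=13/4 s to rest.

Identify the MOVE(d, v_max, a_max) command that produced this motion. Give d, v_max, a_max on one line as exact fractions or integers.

a_max = (13/2)/(13/4) = 2
d_a = ½·13/2·13/4 = 169/16; d_c = 13/2·1/4 = 13/8
d = 2·169/16 + 13/8 = 91/4
t_c = 1/4 > 0 ⇒ limit active, v_max = 13/2

d=91/4 v_max=13/2 a_max=2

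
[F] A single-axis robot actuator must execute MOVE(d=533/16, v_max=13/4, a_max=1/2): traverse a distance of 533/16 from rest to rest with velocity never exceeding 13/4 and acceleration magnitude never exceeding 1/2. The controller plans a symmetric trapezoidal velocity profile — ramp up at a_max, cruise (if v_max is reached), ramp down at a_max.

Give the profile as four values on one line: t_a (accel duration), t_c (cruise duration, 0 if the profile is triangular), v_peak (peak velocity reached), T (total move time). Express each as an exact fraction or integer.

t_a=13/2 t_c=15/4 v_peak=13/4 T=67/4

v_max²/a_max = (13/4)²/(1/2) = 169/8
533/16 ≥ 169/8 → trapezoidal
t_a = (13/4)/(1/2) = 13/2; v_peak = 13/4
d_cruise = 533/16 − 169/8 = 195/16; t_c = (195/16)/(13/4) = 15/4
T = 2·13/2 + 15/4 = 67/4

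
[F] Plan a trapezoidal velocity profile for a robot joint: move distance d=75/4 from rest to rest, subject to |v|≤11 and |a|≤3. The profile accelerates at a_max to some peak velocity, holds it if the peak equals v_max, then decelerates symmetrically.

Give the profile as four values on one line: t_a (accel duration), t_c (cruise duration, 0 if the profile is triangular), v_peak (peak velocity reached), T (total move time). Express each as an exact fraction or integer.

(v_max)²/a_max = 11²/3 = 121/3
75/4 < 121/3 so t_c = 0
v_peak = √(75/4·3) = √(225/4) = 15/2
t_a = (15/2)/3 = 5/2; t_c = 0
T = 2·5/2 = 5

t_a=5/2 t_c=0 v_peak=15/2 T=5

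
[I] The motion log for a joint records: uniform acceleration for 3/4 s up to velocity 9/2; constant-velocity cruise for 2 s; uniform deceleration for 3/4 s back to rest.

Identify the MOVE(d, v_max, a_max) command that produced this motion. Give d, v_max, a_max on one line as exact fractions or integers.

d=99/8 v_max=9/2 a_max=6

a_max = (9/2)/(3/4) = 6
d_a = ½·9/2·3/4 = 27/16; d_c = 9/2·2 = 9
d = 2·27/16 + 9 = 99/8
t_c = 2 > 0 so v_max = 9/2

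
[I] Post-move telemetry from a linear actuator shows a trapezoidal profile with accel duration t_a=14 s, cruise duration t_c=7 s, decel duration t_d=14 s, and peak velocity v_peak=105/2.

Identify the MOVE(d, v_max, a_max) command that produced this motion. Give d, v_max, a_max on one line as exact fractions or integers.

d=2205/2 v_max=105/2 a_max=15/4

a_max = (105/2)/14 = 15/4
d_a = ½·105/2·14 = 735/2; d_c = 105/2·7 = 735/2
d = 2·735/2 + 735/2 = 2205/2
t_c = 7 > 0 → v_max = v_peak = 105/2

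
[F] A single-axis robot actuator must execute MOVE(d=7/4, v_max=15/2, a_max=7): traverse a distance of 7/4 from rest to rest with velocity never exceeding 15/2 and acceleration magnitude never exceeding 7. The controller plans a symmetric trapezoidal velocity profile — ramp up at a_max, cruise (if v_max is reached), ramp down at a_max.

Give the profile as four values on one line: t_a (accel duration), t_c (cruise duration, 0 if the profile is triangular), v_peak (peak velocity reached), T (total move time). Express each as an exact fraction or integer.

t_a=1/2 t_c=0 v_peak=7/2 T=1

(v_max)²/a_max = (15/2)²/7 = 225/28
7/4 < 225/28 ⇒ no cruise
v_peak = √(7/4·7) = √(49/4) = 7/2
t_a = (7/2)/7 = 1/2; t_c = 0
T = 2·1/2 = 1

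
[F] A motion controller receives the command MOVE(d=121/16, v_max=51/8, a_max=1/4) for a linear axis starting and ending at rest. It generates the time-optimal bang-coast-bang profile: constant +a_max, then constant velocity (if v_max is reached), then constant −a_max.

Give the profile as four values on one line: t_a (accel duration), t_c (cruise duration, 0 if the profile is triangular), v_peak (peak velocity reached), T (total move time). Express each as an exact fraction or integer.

v_max²/a_max = (51/8)²/(1/4) = 2601/16
121/16 < 2601/16 so t_c = 0
v_peak = √(121/16·1/4) = √(121/64) = 11/8
t_a = (11/8)/(1/4) = 11/2; t_c = 0
T = 2·11/2 = 11

t_a=11/2 t_c=0 v_peak=11/8 T=11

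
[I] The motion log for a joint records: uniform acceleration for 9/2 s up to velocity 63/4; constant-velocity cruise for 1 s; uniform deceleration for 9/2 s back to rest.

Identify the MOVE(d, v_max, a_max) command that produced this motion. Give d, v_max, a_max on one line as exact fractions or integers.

a_max = (63/4)/(9/2) = 7/2
d_a = ½·63/4·9/2 = 567/16; d_c = 63/4·1 = 63/4
d = 2·567/16 + 63/4 = 693/8
t_c = 1 > 0 so v_max = 63/4

d=693/8 v_max=63/4 a_max=7/2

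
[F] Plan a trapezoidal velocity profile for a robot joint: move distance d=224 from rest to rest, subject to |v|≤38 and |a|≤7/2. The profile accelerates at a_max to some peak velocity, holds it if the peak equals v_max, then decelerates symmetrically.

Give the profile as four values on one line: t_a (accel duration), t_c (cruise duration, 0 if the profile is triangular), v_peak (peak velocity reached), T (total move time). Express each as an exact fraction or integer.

v_max²/a_max = 38²/(7/2) = 2888/7
224 < 2888/7 → triangular
v_peak = √(224·7/2) = √784 = 28
t_a = 28/(7/2) = 8; t_c = 0
T = 2·8 = 16

t_a=8 t_c=0 v_peak=28 T=16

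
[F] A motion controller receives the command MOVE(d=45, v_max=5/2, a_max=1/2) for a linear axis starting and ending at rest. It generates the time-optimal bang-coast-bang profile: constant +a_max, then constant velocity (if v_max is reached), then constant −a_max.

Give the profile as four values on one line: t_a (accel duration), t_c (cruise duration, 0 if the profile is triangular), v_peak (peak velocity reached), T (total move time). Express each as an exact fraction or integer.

(v_max)²/a_max = (5/2)²/(1/2) = 25/2
45 ≥ 25/2 so v_max reached
t_a = (5/2)/(1/2) = 5; v_peak = 5/2
d_cruise = 45 − 25/2 = 65/2; t_c = (65/2)/(5/2) = 13
T = 2·5 + 13 = 23

t_a=5 t_c=13 v_peak=5/2 T=23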